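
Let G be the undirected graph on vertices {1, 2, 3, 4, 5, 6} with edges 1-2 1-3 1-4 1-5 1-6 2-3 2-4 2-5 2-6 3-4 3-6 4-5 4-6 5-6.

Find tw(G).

4

A width-4 tree decomposition is:
Bags: B1 = {1, 2, 3, 4, 6}  B2 = {1, 2, 4, 5, 6}
Tree: B1–B2
Each bag holds 5 vertices, so the decomposition has width 4, which upper-bounds the treewidth. Conversely, {1, 2, 3, 4, 6} is a clique of size 5, and the vertices of any clique must share a bag in every tree decomposition; so some bag has ≥ 5 vertices and tw(G) ≥ 4. Hence tw(G) = 4 exactly.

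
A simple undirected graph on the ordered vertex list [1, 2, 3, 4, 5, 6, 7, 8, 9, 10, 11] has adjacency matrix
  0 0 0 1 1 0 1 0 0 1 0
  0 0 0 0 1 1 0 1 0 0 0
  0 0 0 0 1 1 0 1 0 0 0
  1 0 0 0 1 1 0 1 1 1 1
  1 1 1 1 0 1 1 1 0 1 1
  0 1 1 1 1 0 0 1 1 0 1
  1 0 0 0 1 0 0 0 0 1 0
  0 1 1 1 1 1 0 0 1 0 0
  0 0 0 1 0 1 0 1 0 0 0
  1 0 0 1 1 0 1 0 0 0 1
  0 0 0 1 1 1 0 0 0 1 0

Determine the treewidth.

A width-3 tree decomposition is:
Bags: B1 = {4, 5, 6, 8}  B2 = {4, 6, 8, 9}  B3 = {2, 5, 6, 8}  B4 = {3, 5, 6, 8}  B5 = {4, 5, 6, 11}  B6 = {4, 5, 10, 11}  B7 = {1, 4, 5, 10}  B8 = {1, 5, 7, 10}
Tree: B1–B2, B1–B3, B1–B4, B1–B5, B5–B6, B6–B7, B7–B8
Each bag holds 4 vertices, so the decomposition has width 3, which upper-bounds the treewidth. Conversely, {4, 6, 8, 9} is a clique of size 4, and the vertices of any clique must share a bag in every tree decomposition; so some bag has ≥ 4 vertices and tw(G) ≥ 3. Hence tw(G) = 3 exactly.

3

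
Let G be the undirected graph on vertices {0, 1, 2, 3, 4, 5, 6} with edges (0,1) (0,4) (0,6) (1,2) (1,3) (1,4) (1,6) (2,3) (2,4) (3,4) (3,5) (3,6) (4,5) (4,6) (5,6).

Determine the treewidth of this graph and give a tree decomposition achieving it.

Every bag has size at most 4, so the width is 4 − 1 = 3 and tw(G) ≤ 3. For the lower bound, the 4 vertices {0, 1, 4, 6} are pairwise adjacent, and any tree decomposition puts a clique entirely inside one bag — forcing width ≥ 3. The upper and lower bounds meet at 3, so that is the treewidth.

Treewidth 3.
Bags: B1 = {0, 1, 4, 6}  B2 = {1, 3, 4, 6}  B3 = {3, 4, 5, 6}  B4 = {1, 2, 3, 4}
Tree: B1–B2, B2–B3, B2–B4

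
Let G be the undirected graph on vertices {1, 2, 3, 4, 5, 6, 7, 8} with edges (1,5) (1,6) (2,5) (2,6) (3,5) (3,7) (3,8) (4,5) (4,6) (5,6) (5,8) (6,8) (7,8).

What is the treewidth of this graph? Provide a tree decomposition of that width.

The largest bag has 3 vertices, giving width 2; this decomposition certifies tw(G) ≤ 2. On the other hand G contains the 3-clique {3, 5, 8}. A clique must lie in a single bag of any decomposition, so no decomposition can have width below 2. Therefore the treewidth is 2.

Treewidth 2.
One optimal decomposition is:
Bags: B1 = {5, 6, 8}  B2 = {1, 5, 6}  B3 = {4, 5, 6}  B4 = {3, 5, 8}  B5 = {2, 5, 6}  B6 = {3, 7, 8}
Tree: B1–B2, B1–B3, B1–B4, B2–B5, B4–B6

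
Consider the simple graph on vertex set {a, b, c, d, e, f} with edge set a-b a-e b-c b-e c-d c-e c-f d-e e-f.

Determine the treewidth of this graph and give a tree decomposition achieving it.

The largest bag has 3 vertices, giving width 2; this decomposition certifies tw(G) ≤ 2. Conversely, {c, d, e} is a clique of size 3, and the vertices of any clique must share a bag in every tree decomposition; so some bag has ≥ 3 vertices and tw(G) ≥ 2. The upper and lower bounds meet at 2, so that is the treewidth.

Treewidth 2.
Bags: B1 = {c, d, e}  B2 = {c, e, f}  B3 = {b, c, e}  B4 = {a, b, e}
Tree: B1–B2, B1–B3, B3–B4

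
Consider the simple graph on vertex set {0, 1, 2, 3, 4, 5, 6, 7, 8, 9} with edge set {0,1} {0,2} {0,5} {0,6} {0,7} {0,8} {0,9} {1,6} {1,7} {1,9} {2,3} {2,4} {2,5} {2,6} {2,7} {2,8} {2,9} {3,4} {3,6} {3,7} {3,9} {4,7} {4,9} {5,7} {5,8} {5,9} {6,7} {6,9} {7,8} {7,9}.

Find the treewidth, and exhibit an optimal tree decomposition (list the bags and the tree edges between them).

Treewidth 4.
One optimal decomposition is:
Bags: B1 = {0, 2, 6, 7, 9}  B2 = {0, 1, 6, 7, 9}  B3 = {0, 2, 5, 7, 9}  B4 = {2, 3, 6, 7, 9}  B5 = {2, 3, 4, 7, 9}  B6 = {0, 2, 5, 7, 8}
Tree: B1–B2, B1–B3, B1–B4, B4–B5, B3–B6

The largest bag has 5 vertices, giving width 4; this decomposition certifies tw(G) ≤ 4. Conversely, {0, 1, 6, 7, 9} is a clique of size 5, and the vertices of any clique must share a bag in every tree decomposition; so some bag has ≥ 5 vertices and tw(G) ≥ 4. Therefore the treewidth is 4.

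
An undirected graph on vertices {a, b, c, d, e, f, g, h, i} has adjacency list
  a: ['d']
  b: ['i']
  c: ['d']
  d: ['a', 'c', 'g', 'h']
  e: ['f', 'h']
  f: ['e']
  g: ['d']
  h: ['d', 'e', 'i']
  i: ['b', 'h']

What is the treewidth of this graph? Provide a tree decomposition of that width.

Every bag has size at most 2, so the width is 2 − 1 = 1 and tw(G) ≤ 1. G has an edge, so its treewidth is at least 1. Hence tw(G) = 1 exactly.

Treewidth 1.
One such decomposition:
Bags: B1 = {d, h}  B2 = {e, h}  B3 = {e, f}  B4 = {d, g}  B5 = {h, i}  B6 = {b, i}  B7 = {c, d}  B8 = {a, d}
Tree: B1–B2, B2–B3, B1–B4, B1–B5, B5–B6, B4–B7, B4–B8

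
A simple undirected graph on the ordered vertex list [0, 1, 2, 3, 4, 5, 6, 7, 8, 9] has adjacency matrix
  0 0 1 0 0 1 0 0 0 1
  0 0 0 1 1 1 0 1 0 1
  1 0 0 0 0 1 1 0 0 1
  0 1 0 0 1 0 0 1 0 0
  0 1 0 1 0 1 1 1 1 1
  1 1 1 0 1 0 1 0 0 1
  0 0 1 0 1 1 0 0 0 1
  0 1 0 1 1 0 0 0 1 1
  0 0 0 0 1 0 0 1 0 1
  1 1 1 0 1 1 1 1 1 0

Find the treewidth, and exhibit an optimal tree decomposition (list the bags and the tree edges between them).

Treewidth 3.
One such decomposition:
Bags: B1 = {1, 4, 7, 9}  B2 = {1, 4, 5, 9}  B3 = {4, 7, 8, 9}  B4 = {4, 5, 6, 9}  B5 = {1, 3, 4, 7}  B6 = {2, 5, 6, 9}  B7 = {0, 2, 5, 9}
Tree: B1–B2, B1–B3, B2–B4, B1–B5, B4–B6, B6–B7

Every bag has size at most 4, so the width is 4 − 1 = 3 and tw(G) ≤ 3. For the lower bound, the 4 vertices {0, 2, 5, 9} are pairwise adjacent, and any tree decomposition puts a clique entirely inside one bag — forcing width ≥ 3. The upper and lower bounds meet at 3, so that is the treewidth.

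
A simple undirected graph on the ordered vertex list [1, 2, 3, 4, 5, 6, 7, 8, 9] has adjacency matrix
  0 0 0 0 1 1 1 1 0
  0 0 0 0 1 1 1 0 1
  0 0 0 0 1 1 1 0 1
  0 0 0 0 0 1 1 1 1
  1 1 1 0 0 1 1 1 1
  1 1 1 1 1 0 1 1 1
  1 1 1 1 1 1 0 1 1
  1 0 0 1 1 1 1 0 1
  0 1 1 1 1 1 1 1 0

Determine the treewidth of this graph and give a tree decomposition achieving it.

Treewidth 4.
One such decomposition:
Bags: B1 = {4, 6, 7, 8, 9}  B2 = {5, 6, 7, 8, 9}  B3 = {1, 5, 6, 7, 8}  B4 = {3, 5, 6, 7, 9}  B5 = {2, 5, 6, 7, 9}
Tree: B1–B2, B2–B3, B2–B4, B4–B5

Each bag holds 5 vertices, so the decomposition has width 4, which upper-bounds the treewidth. For the lower bound, the 5 vertices {4, 6, 7, 8, 9} are pairwise adjacent, and any tree decomposition puts a clique entirely inside one bag — forcing width ≥ 4. Hence tw(G) = 4 exactly.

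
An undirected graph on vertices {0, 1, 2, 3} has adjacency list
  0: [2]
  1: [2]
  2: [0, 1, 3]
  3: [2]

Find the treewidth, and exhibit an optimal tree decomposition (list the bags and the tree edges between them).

Each bag holds 2 vertices, so the decomposition has width 1, which upper-bounds the treewidth. G has an edge, so its treewidth is at least 1. Therefore the treewidth is 1.

Treewidth 1.
One optimal decomposition is:
Bags: B1 = {2, 3}  B2 = {1, 2}  B3 = {0, 2}
Tree: B1–B2, B1–B3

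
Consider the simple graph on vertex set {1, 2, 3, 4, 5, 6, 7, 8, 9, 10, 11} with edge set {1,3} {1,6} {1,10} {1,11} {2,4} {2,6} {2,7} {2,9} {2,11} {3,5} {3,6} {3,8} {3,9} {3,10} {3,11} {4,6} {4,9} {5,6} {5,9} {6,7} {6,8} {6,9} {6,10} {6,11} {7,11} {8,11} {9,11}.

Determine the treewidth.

3

A width-3 tree decomposition is:
Bags: B1 = {3, 6, 9, 11}  B2 = {3, 5, 6, 9}  B3 = {1, 3, 6, 11}  B4 = {2, 6, 9, 11}  B5 = {2, 6, 7, 11}  B6 = {2, 4, 6, 9}  B7 = {3, 6, 8, 11}  B8 = {1, 3, 6, 10}
Tree: B1–B2, B1–B3, B1–B4, B4–B5, B4–B6, B1–B7, B3–B8
Each bag holds 4 vertices, so the decomposition has width 3, which upper-bounds the treewidth. For the lower bound, the 4 vertices {2, 6, 9, 11} are pairwise adjacent, and any tree decomposition puts a clique entirely inside one bag — forcing width ≥ 3. Hence tw(G) = 3 exactly.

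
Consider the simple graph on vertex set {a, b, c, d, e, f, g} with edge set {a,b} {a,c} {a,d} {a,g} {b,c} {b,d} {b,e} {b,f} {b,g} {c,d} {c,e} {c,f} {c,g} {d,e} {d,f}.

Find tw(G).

A width-3 tree decomposition is:
Bags: B1 = {a, b, c, d}  B2 = {a, b, c, g}  B3 = {b, c, d, e}  B4 = {b, c, d, f}
Tree: B1–B2, B1–B3, B3–B4
Each bag holds 4 vertices, so the decomposition has width 3, which upper-bounds the treewidth. Conversely, {b, c, d, e} is a clique of size 4, and the vertices of any clique must share a bag in every tree decomposition; so some bag has ≥ 4 vertices and tw(G) ≥ 3. Combining the bounds, tw(G) = 3.

3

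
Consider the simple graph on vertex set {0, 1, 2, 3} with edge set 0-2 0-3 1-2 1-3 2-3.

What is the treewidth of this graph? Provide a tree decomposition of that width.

Treewidth 2.
One such decomposition:
Bags: B1 = {0, 2, 3}  B2 = {1, 2, 3}
Tree: B1–B2

Each bag holds 3 vertices, so the decomposition has width 2, which upper-bounds the treewidth. For the lower bound, the 3 vertices {0, 2, 3} are pairwise adjacent, and any tree decomposition puts a clique entirely inside one bag — forcing width ≥ 2. Hence tw(G) = 2 exactly.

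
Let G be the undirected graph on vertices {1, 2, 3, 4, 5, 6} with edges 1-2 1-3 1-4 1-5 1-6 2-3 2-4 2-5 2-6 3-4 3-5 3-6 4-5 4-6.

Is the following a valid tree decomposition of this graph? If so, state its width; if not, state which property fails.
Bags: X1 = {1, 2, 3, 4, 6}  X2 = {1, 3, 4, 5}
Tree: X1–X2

No — edge (2,5) lies in no bag.

A tree decomposition must satisfy three properties: every vertex lies in some bag; for every edge, both endpoints lie together in some bag; and for every vertex, the bags containing it form a connected subtree. Here edge (2,5) lies in no bag, so the decomposition is invalid.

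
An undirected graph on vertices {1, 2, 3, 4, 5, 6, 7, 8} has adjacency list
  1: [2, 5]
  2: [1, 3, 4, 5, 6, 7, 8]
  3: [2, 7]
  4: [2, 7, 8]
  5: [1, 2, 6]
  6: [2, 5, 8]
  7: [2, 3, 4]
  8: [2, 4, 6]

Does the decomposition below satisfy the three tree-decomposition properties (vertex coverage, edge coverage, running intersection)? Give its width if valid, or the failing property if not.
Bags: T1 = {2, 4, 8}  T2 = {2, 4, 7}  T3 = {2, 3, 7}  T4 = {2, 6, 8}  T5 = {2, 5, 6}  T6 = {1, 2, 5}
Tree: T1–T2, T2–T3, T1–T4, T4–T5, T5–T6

Vertex coverage: the bags together contain {1, 2, 3, 4, 5, 6, 7, 8}, the full vertex set. Edge coverage: each edge of G has both endpoints in at least one bag. Running intersection: for every vertex, the bags containing it form a connected subtree. All three properties hold, so this is a valid tree decomposition of width max|bag| − 1 = 2, and hence tw(G) ≤ 2.

Yes; width 2.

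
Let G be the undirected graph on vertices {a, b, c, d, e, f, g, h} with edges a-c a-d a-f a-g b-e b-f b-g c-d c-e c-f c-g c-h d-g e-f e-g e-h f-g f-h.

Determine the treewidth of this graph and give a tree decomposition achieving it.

Treewidth 3.
One such decomposition:
Bags: B1 = {c, e, f, g}  B2 = {c, e, f, h}  B3 = {b, e, f, g}  B4 = {a, c, f, g}  B5 = {a, c, d, g}
Tree: B1–B2, B1–B3, B1–B4, B4–B5

Every bag has size at most 4, so the width is 4 − 1 = 3 and tw(G) ≤ 3. For the lower bound, the 4 vertices {a, c, d, g} are pairwise adjacent, and any tree decomposition puts a clique entirely inside one bag — forcing width ≥ 3. The upper and lower bounds meet at 3, so that is the treewidth.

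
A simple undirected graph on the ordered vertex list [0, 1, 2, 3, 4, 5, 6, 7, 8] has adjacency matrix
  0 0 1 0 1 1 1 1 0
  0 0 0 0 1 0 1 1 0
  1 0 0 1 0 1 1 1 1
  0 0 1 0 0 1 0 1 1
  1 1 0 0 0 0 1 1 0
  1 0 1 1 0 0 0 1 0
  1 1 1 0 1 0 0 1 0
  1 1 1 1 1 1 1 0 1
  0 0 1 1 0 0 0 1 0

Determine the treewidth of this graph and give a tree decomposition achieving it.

The largest bag has 4 vertices, giving width 3; this decomposition certifies tw(G) ≤ 3. Conversely, {1, 4, 6, 7} is a clique of size 4, and the vertices of any clique must share a bag in every tree decomposition; so some bag has ≥ 4 vertices and tw(G) ≥ 3. Combining the bounds, tw(G) = 3.

Treewidth 3.
One such decomposition:
Bags: B1 = {0, 2, 5, 7}  B2 = {0, 2, 6, 7}  B3 = {0, 4, 6, 7}  B4 = {1, 4, 6, 7}  B5 = {2, 3, 5, 7}  B6 = {2, 3, 7, 8}
Tree: B1–B2, B2–B3, B3–B4, B1–B5, B5–B6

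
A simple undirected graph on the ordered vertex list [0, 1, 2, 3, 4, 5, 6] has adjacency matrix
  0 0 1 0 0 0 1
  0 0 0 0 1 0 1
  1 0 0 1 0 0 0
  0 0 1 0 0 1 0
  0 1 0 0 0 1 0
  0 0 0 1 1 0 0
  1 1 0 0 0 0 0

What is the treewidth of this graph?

A width-2 tree decomposition is:
Bags: B1 = {3, 4, 5}  B2 = {2, 3, 4}  B3 = {0, 2, 4}  B4 = {0, 4, 6}  B5 = {1, 4, 6}
Tree: B1–B2, B2–B3, B3–B4, B4–B5
Every bag has size at most 3, so the width is 3 − 1 = 2 and tw(G) ≤ 2. Since 4–5–3–2–0–6–1–4 is a cycle in G, G is not acyclic. Forests are exactly the graphs of treewidth ≤ 1, so tw(G) ≥ 2. Combining the bounds, tw(G) = 2.

2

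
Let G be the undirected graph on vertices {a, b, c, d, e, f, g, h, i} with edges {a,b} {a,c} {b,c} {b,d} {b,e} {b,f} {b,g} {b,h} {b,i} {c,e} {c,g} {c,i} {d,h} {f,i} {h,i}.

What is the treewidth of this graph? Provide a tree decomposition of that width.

Each bag holds 3 vertices, so the decomposition has width 2, which upper-bounds the treewidth. Conversely, {b, d, h} is a clique of size 3, and the vertices of any clique must share a bag in every tree decomposition; so some bag has ≥ 3 vertices and tw(G) ≥ 2. The upper and lower bounds meet at 2, so that is the treewidth.

Treewidth 2.
Bags: B1 = {b, c, e}  B2 = {a, b, c}  B3 = {b, c, i}  B4 = {b, c, g}  B5 = {b, h, i}  B6 = {b, f, i}  B7 = {b, d, h}
Tree: B1–B2, B1–B3, B1–B4, B3–B5, B5–B6, B5–B7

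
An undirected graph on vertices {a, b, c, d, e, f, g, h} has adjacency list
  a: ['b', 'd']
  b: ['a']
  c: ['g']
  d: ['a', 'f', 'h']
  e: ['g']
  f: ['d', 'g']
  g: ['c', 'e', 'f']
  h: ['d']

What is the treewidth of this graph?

A width-1 tree decomposition is:
Bags: B1 = {d, f}  B2 = {a, d}  B3 = {f, g}  B4 = {a, b}  B5 = {c, g}  B6 = {d, h}  B7 = {e, g}
Tree: B1–B2, B1–B3, B2–B4, B3–B5, B2–B6, B3–B7
Each bag holds 2 vertices, so the decomposition has width 1, which upper-bounds the treewidth. Since G has at least one edge (e.g. f–d), it is not an edgeless graph, so tw(G) ≥ 1. Hence tw(G) = 1 exactly.

1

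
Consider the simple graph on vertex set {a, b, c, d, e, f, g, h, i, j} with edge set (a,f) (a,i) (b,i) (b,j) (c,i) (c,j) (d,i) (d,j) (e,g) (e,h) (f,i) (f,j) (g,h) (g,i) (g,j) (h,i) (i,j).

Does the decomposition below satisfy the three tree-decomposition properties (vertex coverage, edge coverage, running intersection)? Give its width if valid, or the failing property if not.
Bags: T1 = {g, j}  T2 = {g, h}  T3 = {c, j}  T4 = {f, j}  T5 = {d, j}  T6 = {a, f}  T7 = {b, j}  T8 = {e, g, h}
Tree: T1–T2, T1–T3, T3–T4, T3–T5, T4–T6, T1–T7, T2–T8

A tree decomposition must satisfy three properties: every vertex lies in some bag; for every edge, both endpoints lie together in some bag; and for every vertex, the bags containing it form a connected subtree. Here vertex i appears in no bag, so the decomposition is invalid.

No — vertex i appears in no bag.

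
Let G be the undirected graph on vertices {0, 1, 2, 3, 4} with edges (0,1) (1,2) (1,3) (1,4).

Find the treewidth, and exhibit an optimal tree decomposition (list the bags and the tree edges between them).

Each bag holds 2 vertices, so the decomposition has width 1, which upper-bounds the treewidth. Any graph with an edge has treewidth ≥ 1, and G has the edge 1–4. Hence tw(G) = 1 exactly.

Treewidth 1.
One optimal decomposition is:
Bags: B1 = {1, 4}  B2 = {0, 1}  B3 = {1, 2}  B4 = {1, 3}
Tree: B1–B2, B1–B3, B2–B4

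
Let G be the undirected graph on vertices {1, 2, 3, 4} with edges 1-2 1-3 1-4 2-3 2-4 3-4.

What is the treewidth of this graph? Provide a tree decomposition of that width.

With just one bag of size 4, the width is 4 − 1 = 3, so tw(G) ≤ 3. On the other hand G contains the 4-clique {1, 2, 3, 4}. A clique must lie in a single bag of any decomposition, so no decomposition can have width below 3. Combining the bounds, tw(G) = 3.

Treewidth 3.
One optimal decomposition is:
Bags: B1 = {1, 2, 3, 4}
Tree: (single bag)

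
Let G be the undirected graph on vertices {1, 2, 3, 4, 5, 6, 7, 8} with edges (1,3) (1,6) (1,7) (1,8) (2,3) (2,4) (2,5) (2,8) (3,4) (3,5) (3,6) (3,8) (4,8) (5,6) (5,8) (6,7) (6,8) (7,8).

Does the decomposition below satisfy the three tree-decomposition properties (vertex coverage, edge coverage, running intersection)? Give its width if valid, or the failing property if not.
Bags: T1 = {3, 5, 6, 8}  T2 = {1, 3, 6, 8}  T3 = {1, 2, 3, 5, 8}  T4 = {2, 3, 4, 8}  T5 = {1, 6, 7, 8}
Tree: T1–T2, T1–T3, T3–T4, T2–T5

No — bags containing vertex 1 are not connected in the tree.

A tree decomposition must satisfy three properties: every vertex lies in some bag; for every edge, both endpoints lie together in some bag; and for every vertex, the bags containing it form a connected subtree. Here bags containing vertex 1 are not connected in the tree, so the decomposition is invalid.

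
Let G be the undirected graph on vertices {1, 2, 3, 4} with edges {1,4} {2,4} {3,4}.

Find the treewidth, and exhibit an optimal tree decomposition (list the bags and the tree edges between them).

Treewidth 1.
Bags: B1 = {1, 4}  B2 = {2, 4}  B3 = {3, 4}
Tree: B1–B2, B1–B3

Each bag holds 2 vertices, so the decomposition has width 1, which upper-bounds the treewidth. G has an edge, so its treewidth is at least 1. Combining the bounds, tw(G) = 1.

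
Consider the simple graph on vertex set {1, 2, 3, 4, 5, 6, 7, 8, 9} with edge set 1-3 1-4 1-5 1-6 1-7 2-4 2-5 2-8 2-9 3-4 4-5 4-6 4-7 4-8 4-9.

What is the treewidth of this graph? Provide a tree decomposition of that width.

Treewidth 2.
Bags: B1 = {1, 4, 5}  B2 = {2, 4, 5}  B3 = {1, 4, 7}  B4 = {1, 4, 6}  B5 = {1, 3, 4}  B6 = {2, 4, 8}  B7 = {2, 4, 9}
Tree: B1–B2, B1–B3, B1–B4, B4–B5, B2–B6, B6–B7

Each bag holds 3 vertices, so the decomposition has width 2, which upper-bounds the treewidth. On the other hand G contains the 3-clique {2, 4, 8}. A clique must lie in a single bag of any decomposition, so no decomposition can have width below 2. The upper and lower bounds meet at 2, so that is the treewidth.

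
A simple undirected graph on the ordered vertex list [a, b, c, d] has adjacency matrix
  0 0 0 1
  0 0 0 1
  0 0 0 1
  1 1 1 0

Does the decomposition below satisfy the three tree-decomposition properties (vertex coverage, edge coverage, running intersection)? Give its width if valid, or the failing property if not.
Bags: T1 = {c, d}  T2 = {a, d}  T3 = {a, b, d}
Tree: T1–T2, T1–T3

A tree decomposition must satisfy three properties: every vertex lies in some bag; for every edge, both endpoints lie together in some bag; and for every vertex, the bags containing it form a connected subtree. Here bags containing vertex a are not connected in the tree, so the decomposition is invalid.

No — bags containing vertex a are not connected in the tree.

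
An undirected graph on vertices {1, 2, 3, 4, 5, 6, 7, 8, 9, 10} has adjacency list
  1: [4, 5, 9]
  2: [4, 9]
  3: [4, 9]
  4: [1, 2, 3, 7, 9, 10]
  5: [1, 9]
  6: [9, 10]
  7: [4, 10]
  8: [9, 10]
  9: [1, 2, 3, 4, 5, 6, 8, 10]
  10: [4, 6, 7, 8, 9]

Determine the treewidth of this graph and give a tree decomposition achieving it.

The largest bag has 3 vertices, giving width 2; this decomposition certifies tw(G) ≤ 2. On the other hand G contains the 3-clique {8, 9, 10}. A clique must lie in a single bag of any decomposition, so no decomposition can have width below 2. The upper and lower bounds meet at 2, so that is the treewidth.

Treewidth 2.
Bags: B1 = {4, 9, 10}  B2 = {6, 9, 10}  B3 = {1, 4, 9}  B4 = {4, 7, 10}  B5 = {8, 9, 10}  B6 = {2, 4, 9}  B7 = {1, 5, 9}  B8 = {3, 4, 9}
Tree: B1–B2, B1–B3, B1–B4, B1–B5, B1–B6, B3–B7, B6–B8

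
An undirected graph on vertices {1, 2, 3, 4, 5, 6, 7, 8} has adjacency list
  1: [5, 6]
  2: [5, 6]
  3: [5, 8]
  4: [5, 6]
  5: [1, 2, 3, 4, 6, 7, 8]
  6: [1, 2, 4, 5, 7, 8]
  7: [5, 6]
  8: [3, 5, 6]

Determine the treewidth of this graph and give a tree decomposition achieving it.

Each bag holds 3 vertices, so the decomposition has width 2, which upper-bounds the treewidth. On the other hand G contains the 3-clique {3, 5, 8}. A clique must lie in a single bag of any decomposition, so no decomposition can have width below 2. The upper and lower bounds meet at 2, so that is the treewidth.

Treewidth 2.
One optimal decomposition is:
Bags: B1 = {4, 5, 6}  B2 = {5, 6, 7}  B3 = {5, 6, 8}  B4 = {1, 5, 6}  B5 = {3, 5, 8}  B6 = {2, 5, 6}
Tree: B1–B2, B1–B3, B1–B4, B3–B5, B2–B6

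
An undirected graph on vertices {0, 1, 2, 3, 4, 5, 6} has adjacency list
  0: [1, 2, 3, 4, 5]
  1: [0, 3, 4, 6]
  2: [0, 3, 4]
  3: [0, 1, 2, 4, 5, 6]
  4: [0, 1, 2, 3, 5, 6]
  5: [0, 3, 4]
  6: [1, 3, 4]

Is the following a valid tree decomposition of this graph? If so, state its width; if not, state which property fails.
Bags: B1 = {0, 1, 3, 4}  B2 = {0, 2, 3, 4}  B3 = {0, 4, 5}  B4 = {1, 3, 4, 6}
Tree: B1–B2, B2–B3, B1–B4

No — edge (3,5) lies in no bag.

A tree decomposition must satisfy three properties: every vertex lies in some bag; for every edge, both endpoints lie together in some bag; and for every vertex, the bags containing it form a connected subtree. Here edge (3,5) lies in no bag, so the decomposition is invalid.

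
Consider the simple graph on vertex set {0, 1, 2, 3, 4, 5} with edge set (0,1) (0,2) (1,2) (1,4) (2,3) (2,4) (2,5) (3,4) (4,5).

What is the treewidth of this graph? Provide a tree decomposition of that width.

Each bag holds 3 vertices, so the decomposition has width 2, which upper-bounds the treewidth. On the other hand G contains the 3-clique {0, 1, 2}. A clique must lie in a single bag of any decomposition, so no decomposition can have width below 2. Hence tw(G) = 2 exactly.

Treewidth 2.
One such decomposition:
Bags: B1 = {2, 3, 4}  B2 = {2, 4, 5}  B3 = {1, 2, 4}  B4 = {0, 1, 2}
Tree: B1–B2, B2–B3, B3–B4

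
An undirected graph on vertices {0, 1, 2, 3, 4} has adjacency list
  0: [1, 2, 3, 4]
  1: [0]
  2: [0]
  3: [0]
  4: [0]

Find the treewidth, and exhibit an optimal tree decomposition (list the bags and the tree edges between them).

Every bag has size at most 2, so the width is 2 − 1 = 1 and tw(G) ≤ 1. Since G has at least one edge (e.g. 4–0), it is not an edgeless graph, so tw(G) ≥ 1. The upper and lower bounds meet at 1, so that is the treewidth.

Treewidth 1.
One optimal decomposition is:
Bags: B1 = {0, 4}  B2 = {0, 1}  B3 = {0, 2}  B4 = {0, 3}
Tree: B1–B2, B2–B3, B2–B4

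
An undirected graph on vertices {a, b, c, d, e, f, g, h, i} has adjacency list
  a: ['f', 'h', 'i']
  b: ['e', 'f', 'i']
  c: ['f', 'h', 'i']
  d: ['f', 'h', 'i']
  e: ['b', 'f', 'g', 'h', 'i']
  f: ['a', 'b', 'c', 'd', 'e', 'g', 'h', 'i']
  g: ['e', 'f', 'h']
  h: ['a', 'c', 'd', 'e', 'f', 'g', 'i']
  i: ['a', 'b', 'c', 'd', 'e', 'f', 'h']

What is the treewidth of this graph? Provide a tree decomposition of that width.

Treewidth 3.
One such decomposition:
Bags: B1 = {e, f, h, i}  B2 = {c, f, h, i}  B3 = {d, f, h, i}  B4 = {b, e, f, i}  B5 = {a, f, h, i}  B6 = {e, f, g, h}
Tree: B1–B2, B1–B3, B1–B4, B3–B5, B1–B6

The largest bag has 4 vertices, giving width 3; this decomposition certifies tw(G) ≤ 3. For the lower bound, the 4 vertices {e, f, g, h} are pairwise adjacent, and any tree decomposition puts a clique entirely inside one bag — forcing width ≥ 3. Therefore the treewidth is 3.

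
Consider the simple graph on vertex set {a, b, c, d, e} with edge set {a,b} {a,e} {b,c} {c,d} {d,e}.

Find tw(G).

A width-2 tree decomposition is:
Bags: B1 = {a, b, e}  B2 = {b, d, e}  B3 = {b, c, d}
Tree: B1–B2, B2–B3
The largest bag has 3 vertices, giving width 2; this decomposition certifies tw(G) ≤ 2. The edges b–a–e–d–c–b form a cycle, so G is not a tree and its treewidth is at least 2. Hence tw(G) = 2 exactly.

2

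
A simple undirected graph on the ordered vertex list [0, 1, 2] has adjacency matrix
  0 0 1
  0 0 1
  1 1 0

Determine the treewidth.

A width-1 tree decomposition is:
Bags: B1 = {0, 2}  B2 = {1, 2}
Tree: B1–B2
Each bag holds 2 vertices, so the decomposition has width 1, which upper-bounds the treewidth. Any graph with an edge has treewidth ≥ 1, and G has the edge 2–0. Therefore the treewidth is 1.

1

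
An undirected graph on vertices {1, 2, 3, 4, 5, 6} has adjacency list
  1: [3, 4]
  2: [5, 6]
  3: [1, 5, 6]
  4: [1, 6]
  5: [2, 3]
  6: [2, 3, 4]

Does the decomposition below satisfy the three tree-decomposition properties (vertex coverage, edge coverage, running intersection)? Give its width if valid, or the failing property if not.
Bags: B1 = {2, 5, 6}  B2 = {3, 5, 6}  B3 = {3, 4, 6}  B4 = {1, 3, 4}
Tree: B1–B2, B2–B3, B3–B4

Yes; width 2.

Every vertex of G appears in some bag (union = {1, 2, 3, 4, 5, 6}); every edge is covered by a bag; and for each vertex v the set of bags containing v is connected in the bag tree. The decomposition is therefore valid. The largest bag has 3 vertices, so the width is 2.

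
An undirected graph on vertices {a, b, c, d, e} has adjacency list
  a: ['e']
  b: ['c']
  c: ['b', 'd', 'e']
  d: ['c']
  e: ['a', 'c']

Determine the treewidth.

A width-1 tree decomposition is:
Bags: B1 = {c, d}  B2 = {c, e}  B3 = {b, c}  B4 = {a, e}
Tree: B1–B2, B2–B3, B2–B4
The largest bag has 2 vertices, giving width 1; this decomposition certifies tw(G) ≤ 1. G has an edge, so its treewidth is at least 1. Combining the bounds, tw(G) = 1.

1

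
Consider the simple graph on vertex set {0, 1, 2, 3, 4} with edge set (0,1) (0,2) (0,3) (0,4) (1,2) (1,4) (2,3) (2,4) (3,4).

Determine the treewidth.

A width-3 tree decomposition is:
Bags: B1 = {0, 1, 2, 4}  B2 = {0, 2, 3, 4}
Tree: B1–B2
Each bag holds 4 vertices, so the decomposition has width 3, which upper-bounds the treewidth. On the other hand G contains the 4-clique {0, 1, 2, 4}. A clique must lie in a single bag of any decomposition, so no decomposition can have width below 3. Combining the bounds, tw(G) = 3.

3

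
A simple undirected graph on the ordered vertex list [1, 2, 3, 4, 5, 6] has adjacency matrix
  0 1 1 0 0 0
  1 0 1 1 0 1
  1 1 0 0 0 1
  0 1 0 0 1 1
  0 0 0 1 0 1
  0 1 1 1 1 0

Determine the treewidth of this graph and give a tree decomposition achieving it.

Treewidth 2.
One optimal decomposition is:
Bags: B1 = {1, 2, 3}  B2 = {2, 3, 6}  B3 = {2, 4, 6}  B4 = {4, 5, 6}
Tree: B1–B2, B2–B3, B3–B4

Each bag holds 3 vertices, so the decomposition has width 2, which upper-bounds the treewidth. Conversely, {1, 2, 3} is a clique of size 3, and the vertices of any clique must share a bag in every tree decomposition; so some bag has ≥ 3 vertices and tw(G) ≥ 2. The upper and lower bounds meet at 2, so that is the treewidth.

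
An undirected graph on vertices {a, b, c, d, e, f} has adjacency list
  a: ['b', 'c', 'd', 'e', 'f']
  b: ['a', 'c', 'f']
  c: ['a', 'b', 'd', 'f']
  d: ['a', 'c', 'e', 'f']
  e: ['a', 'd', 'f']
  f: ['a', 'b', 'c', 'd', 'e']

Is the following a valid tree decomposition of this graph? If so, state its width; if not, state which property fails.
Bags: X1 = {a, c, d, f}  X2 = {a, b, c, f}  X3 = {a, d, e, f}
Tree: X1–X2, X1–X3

Every vertex of G appears in some bag (union = {a, b, c, d, e, f}); every edge is covered by a bag; and for each vertex v the set of bags containing v is connected in the bag tree. The decomposition is therefore valid. The largest bag has 4 vertices, so the width is 3.

Yes; width 3.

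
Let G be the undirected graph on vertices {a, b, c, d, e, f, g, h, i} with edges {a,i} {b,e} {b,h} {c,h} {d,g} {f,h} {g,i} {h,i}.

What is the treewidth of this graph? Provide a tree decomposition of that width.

Treewidth 1.
Bags: B1 = {h, i}  B2 = {g, i}  B3 = {d, g}  B4 = {c, h}  B5 = {a, i}  B6 = {b, h}  B7 = {b, e}  B8 = {f, h}
Tree: B1–B2, B2–B3, B1–B4, B1–B5, B1–B6, B6–B7, B6–B8

Every bag has size at most 2, so the width is 2 − 1 = 1 and tw(G) ≤ 1. G has an edge, so its treewidth is at least 1. The upper and lower bounds meet at 1, so that is the treewidth.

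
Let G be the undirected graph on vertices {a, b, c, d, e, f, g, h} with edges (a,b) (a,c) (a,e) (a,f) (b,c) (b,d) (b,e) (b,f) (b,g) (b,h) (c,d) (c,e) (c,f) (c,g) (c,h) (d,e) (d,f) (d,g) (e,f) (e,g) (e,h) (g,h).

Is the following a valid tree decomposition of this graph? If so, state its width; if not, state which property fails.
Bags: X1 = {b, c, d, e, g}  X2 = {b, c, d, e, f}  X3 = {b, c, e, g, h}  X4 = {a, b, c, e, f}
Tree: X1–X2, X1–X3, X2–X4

Yes; width 4.

Every vertex of G appears in some bag (union = {a, b, c, d, e, f, g, h}); every edge is covered by a bag; and for each vertex v the set of bags containing v is connected in the bag tree. The decomposition is therefore valid. The largest bag has 5 vertices, so the width is 4.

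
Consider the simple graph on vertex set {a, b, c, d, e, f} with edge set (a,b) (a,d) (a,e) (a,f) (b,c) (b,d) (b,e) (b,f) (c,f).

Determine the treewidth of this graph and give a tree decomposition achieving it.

The largest bag has 3 vertices, giving width 2; this decomposition certifies tw(G) ≤ 2. For the lower bound, the 3 vertices {b, c, f} are pairwise adjacent, and any tree decomposition puts a clique entirely inside one bag — forcing width ≥ 2. Hence tw(G) = 2 exactly.

Treewidth 2.
One optimal decomposition is:
Bags: B1 = {a, b, f}  B2 = {a, b, e}  B3 = {b, c, f}  B4 = {a, b, d}
Tree: B1–B2, B1–B3, B2–B4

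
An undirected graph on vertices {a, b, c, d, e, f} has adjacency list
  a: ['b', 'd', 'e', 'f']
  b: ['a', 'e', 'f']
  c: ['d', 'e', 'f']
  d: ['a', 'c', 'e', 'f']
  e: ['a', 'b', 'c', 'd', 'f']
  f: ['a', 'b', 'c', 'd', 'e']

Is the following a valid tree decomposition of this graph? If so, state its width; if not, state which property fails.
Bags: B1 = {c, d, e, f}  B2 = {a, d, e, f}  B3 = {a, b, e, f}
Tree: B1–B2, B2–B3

Yes; width 3.

Checking the three conditions: (i) the bags cover all of {a, b, c, d, e, f}; (ii) for each edge, some bag contains both endpoints; (iii) the bags containing any fixed vertex form a subtree. All hold, so the decomposition is valid with width 4 − 1 = 3.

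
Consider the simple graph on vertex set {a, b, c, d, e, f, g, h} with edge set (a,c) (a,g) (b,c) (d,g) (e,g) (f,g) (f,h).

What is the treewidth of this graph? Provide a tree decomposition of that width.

The largest bag has 2 vertices, giving width 1; this decomposition certifies tw(G) ≤ 1. Since G has at least one edge (e.g. f–g), it is not an edgeless graph, so tw(G) ≥ 1. The upper and lower bounds meet at 1, so that is the treewidth.

Treewidth 1.
Bags: B1 = {f, g}  B2 = {a, g}  B3 = {a, c}  B4 = {b, c}  B5 = {e, g}  B6 = {f, h}  B7 = {d, g}
Tree: B1–B2, B2–B3, B3–B4, B1–B5, B1–B6, B1–B7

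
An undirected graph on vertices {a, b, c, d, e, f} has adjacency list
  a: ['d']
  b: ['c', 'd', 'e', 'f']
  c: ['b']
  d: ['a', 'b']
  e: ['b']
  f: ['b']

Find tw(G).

A width-1 tree decomposition is:
Bags: B1 = {b, f}  B2 = {b, e}  B3 = {b, d}  B4 = {a, d}  B5 = {b, c}
Tree: B1–B2, B1–B3, B3–B4, B1–B5
Every bag has size at most 2, so the width is 2 − 1 = 1 and tw(G) ≤ 1. Any graph with an edge has treewidth ≥ 1, and G has the edge b–f. Therefore the treewidth is 1.

1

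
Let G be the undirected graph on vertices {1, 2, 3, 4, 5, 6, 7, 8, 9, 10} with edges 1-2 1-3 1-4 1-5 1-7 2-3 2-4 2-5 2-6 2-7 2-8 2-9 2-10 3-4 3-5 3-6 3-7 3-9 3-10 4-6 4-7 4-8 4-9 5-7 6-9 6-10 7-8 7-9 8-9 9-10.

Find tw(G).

A width-4 tree decomposition is:
Bags: B1 = {2, 3, 6, 9, 10}  B2 = {2, 3, 4, 6, 9}  B3 = {2, 3, 4, 7, 9}  B4 = {2, 4, 7, 8, 9}  B5 = {1, 2, 3, 4, 7}  B6 = {1, 2, 3, 5, 7}
Tree: B1–B2, B2–B3, B3–B4, B3–B5, B5–B6
The largest bag has 5 vertices, giving width 4; this decomposition certifies tw(G) ≤ 4. For the lower bound, the 5 vertices {2, 4, 7, 8, 9} are pairwise adjacent, and any tree decomposition puts a clique entirely inside one bag — forcing width ≥ 4. Hence tw(G) = 4 exactly.

4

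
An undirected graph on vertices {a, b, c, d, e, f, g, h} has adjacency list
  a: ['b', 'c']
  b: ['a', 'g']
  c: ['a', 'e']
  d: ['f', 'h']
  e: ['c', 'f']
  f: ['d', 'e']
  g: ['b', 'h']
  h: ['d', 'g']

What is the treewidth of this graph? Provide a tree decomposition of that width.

Every bag has size at most 3, so the width is 3 − 1 = 2 and tw(G) ≤ 2. The edges e–f–d–h–g–b–a–c–e form a cycle, so G is not a tree and its treewidth is at least 2. The upper and lower bounds meet at 2, so that is the treewidth.

Treewidth 2.
One such decomposition:
Bags: B1 = {d, e, f}  B2 = {d, e, h}  B3 = {e, g, h}  B4 = {b, e, g}  B5 = {a, b, e}  B6 = {a, c, e}
Tree: B1–B2, B2–B3, B3–B4, B4–B5, B5–B6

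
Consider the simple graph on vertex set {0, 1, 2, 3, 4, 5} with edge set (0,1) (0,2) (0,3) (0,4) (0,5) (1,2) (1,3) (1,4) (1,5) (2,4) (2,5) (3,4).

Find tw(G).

A width-3 tree decomposition is:
Bags: B1 = {0, 1, 3, 4}  B2 = {0, 1, 2, 4}  B3 = {0, 1, 2, 5}
Tree: B1–B2, B2–B3
The largest bag has 4 vertices, giving width 3; this decomposition certifies tw(G) ≤ 3. On the other hand G contains the 4-clique {0, 1, 2, 4}. A clique must lie in a single bag of any decomposition, so no decomposition can have width below 3. The upper and lower bounds meet at 3, so that is the treewidth.

3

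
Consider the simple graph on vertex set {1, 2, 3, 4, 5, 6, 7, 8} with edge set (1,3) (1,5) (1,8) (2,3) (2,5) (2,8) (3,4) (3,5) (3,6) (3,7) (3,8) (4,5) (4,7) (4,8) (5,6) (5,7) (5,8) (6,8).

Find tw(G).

3

A width-3 tree decomposition is:
Bags: B1 = {1, 3, 5, 8}  B2 = {3, 4, 5, 8}  B3 = {3, 4, 5, 7}  B4 = {3, 5, 6, 8}  B5 = {2, 3, 5, 8}
Tree: B1–B2, B2–B3, B1–B4, B4–B5
Each bag holds 4 vertices, so the decomposition has width 3, which upper-bounds the treewidth. On the other hand G contains the 4-clique {1, 3, 5, 8}. A clique must lie in a single bag of any decomposition, so no decomposition can have width below 3. The upper and lower bounds meet at 3, so that is the treewidth.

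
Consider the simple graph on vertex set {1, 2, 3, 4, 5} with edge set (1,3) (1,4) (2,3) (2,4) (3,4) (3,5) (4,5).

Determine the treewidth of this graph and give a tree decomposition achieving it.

Treewidth 2.
One such decomposition:
Bags: B1 = {3, 4, 5}  B2 = {2, 3, 4}  B3 = {1, 3, 4}
Tree: B1–B2, B2–B3

Each bag holds 3 vertices, so the decomposition has width 2, which upper-bounds the treewidth. For the lower bound, the 3 vertices {1, 3, 4} are pairwise adjacent, and any tree decomposition puts a clique entirely inside one bag — forcing width ≥ 2. Combining the bounds, tw(G) = 2.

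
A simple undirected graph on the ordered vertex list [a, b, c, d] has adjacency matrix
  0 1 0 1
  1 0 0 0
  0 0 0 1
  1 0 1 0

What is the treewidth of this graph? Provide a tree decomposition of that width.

Treewidth 1.
One optimal decomposition is:
Bags: B1 = {c, d}  B2 = {a, d}  B3 = {a, b}
Tree: B1–B2, B2–B3

The largest bag has 2 vertices, giving width 1; this decomposition certifies tw(G) ≤ 1. G has an edge, so its treewidth is at least 1. Combining the bounds, tw(G) = 1.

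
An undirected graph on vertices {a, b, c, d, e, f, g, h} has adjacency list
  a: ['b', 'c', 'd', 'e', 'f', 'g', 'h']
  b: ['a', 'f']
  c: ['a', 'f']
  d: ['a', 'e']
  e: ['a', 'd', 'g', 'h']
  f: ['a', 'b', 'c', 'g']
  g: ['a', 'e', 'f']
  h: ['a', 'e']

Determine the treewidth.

2

A width-2 tree decomposition is:
Bags: B1 = {a, b, f}  B2 = {a, f, g}  B3 = {a, e, g}  B4 = {a, e, h}  B5 = {a, d, e}  B6 = {a, c, f}
Tree: B1–B2, B2–B3, B3–B4, B3–B5, B2–B6
Every bag has size at most 3, so the width is 3 − 1 = 2 and tw(G) ≤ 2. For the lower bound, the 3 vertices {a, d, e} are pairwise adjacent, and any tree decomposition puts a clique entirely inside one bag — forcing width ≥ 2. The upper and lower bounds meet at 2, so that is the treewidth.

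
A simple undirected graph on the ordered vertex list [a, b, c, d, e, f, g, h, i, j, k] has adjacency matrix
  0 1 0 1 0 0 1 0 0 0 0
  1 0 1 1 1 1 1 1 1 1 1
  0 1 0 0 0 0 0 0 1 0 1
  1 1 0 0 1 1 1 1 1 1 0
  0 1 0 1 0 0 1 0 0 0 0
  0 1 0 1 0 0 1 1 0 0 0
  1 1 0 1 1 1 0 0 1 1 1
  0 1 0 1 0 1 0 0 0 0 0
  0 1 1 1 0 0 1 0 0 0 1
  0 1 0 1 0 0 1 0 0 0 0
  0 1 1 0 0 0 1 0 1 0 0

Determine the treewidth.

3

A width-3 tree decomposition is:
Bags: B1 = {b, d, e, g}  B2 = {b, d, g, i}  B3 = {b, g, i, k}  B4 = {b, d, f, g}  B5 = {b, d, g, j}  B6 = {b, c, i, k}  B7 = {b, d, f, h}  B8 = {a, b, d, g}
Tree: B1–B2, B2–B3, B2–B4, B1–B5, B3–B6, B4–B7, B1–B8
Every bag has size at most 4, so the width is 4 − 1 = 3 and tw(G) ≤ 3. On the other hand G contains the 4-clique {b, d, f, g}. A clique must lie in a single bag of any decomposition, so no decomposition can have width below 3. The upper and lower bounds meet at 3, so that is the treewidth.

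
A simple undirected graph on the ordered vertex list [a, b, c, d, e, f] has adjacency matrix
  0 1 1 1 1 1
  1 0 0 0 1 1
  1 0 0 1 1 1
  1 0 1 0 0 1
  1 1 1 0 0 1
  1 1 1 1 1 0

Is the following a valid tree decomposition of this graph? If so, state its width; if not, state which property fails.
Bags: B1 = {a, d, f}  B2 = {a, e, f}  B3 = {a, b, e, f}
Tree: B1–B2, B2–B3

A tree decomposition must satisfy three properties: every vertex lies in some bag; for every edge, both endpoints lie together in some bag; and for every vertex, the bags containing it form a connected subtree. Here vertex c appears in no bag, so the decomposition is invalid.

No — vertex c appears in no bag.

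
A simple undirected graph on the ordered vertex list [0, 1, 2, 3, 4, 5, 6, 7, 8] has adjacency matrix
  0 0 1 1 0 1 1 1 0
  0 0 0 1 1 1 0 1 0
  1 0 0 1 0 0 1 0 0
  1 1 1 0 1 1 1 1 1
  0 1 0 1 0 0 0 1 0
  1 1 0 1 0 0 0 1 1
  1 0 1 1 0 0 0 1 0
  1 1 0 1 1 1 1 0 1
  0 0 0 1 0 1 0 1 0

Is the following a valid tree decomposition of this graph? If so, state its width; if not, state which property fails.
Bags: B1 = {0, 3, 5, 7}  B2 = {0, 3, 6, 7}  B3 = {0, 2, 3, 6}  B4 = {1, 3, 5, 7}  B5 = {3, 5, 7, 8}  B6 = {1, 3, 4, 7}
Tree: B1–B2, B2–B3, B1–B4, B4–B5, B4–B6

Yes; width 3.

Every vertex of G appears in some bag (union = {0, 1, 2, 3, 4, 5, 6, 7, 8}); every edge is covered by a bag; and for each vertex v the set of bags containing v is connected in the bag tree. The decomposition is therefore valid. The largest bag has 4 vertices, so the width is 3.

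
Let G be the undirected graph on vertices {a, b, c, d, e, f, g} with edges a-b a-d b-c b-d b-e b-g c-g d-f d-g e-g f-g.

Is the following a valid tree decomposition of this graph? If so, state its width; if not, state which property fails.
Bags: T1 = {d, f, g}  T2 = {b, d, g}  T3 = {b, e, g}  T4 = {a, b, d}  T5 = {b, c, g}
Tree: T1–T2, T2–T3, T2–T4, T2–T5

Vertex coverage: the bags together contain {a, b, c, d, e, f, g}, the full vertex set. Edge coverage: each edge of G has both endpoints in at least one bag. Running intersection: for every vertex, the bags containing it form a connected subtree. All three properties hold, so this is a valid tree decomposition of width max|bag| − 1 = 2, and hence tw(G) ≤ 2.

Yes; width 2.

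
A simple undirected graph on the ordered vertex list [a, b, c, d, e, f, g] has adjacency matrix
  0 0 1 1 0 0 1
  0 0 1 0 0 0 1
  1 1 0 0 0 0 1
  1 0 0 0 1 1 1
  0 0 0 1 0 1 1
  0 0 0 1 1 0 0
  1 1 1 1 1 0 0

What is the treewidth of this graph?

2

A width-2 tree decomposition is:
Bags: B1 = {d, e, g}  B2 = {a, d, g}  B3 = {a, c, g}  B4 = {d, e, f}  B5 = {b, c, g}
Tree: B1–B2, B2–B3, B1–B4, B3–B5
Every bag has size at most 3, so the width is 3 − 1 = 2 and tw(G) ≤ 2. Conversely, {d, e, g} is a clique of size 3, and the vertices of any clique must share a bag in every tree decomposition; so some bag has ≥ 3 vertices and tw(G) ≥ 2. Therefore the treewidth is 2.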